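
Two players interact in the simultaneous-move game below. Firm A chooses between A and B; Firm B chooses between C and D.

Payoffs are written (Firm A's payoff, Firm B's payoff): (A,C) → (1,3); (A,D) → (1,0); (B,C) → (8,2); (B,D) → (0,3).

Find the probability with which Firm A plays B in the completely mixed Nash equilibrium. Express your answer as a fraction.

Let r be the probability that Firm A plays A. In a completely mixed equilibrium, Firm B must be indifferent between C and D.
Firm B's expected payoff from C is 3r + 2(1−r); from D it is 3(1−r).
Setting these equal: r + 2 = −3r + 3, so r = 1/4.
Therefore Firm A plays B with probability 1 − 1/4 = 3/4.

3/4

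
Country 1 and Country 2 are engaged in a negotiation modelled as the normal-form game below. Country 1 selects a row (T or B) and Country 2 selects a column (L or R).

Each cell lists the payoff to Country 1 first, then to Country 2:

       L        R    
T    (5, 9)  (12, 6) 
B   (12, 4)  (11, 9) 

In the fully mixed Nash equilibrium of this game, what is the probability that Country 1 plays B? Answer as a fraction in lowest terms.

Let r be the probability that Country 1 plays T. In a completely mixed equilibrium, Country 2 must be indifferent between L and R.
Country 2's expected payoff from L is 9r + 4(1−r); from R it is 6r + 9(1−r).
Setting these equal: 5r + 4 = −3r + 9, so r = 5/8.
Therefore Country 1 plays B with probability 1 − 5/8 = 3/8.

3/8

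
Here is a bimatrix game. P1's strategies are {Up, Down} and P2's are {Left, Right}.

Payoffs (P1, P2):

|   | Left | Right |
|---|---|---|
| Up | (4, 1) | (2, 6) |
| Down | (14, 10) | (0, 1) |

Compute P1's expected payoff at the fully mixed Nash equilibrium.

First find q, the probability P2 plays Left, from P1's indifference between Up and Down: 4q + 2(1−q) = 14q, giving q = 1/6.
Since P1 is indifferent in equilibrium, P1's expected payoff equals the payoff from either row against (1/6, 5/6). Using Up: 4(1/6) + 2(5/6) = 7/3.

7/3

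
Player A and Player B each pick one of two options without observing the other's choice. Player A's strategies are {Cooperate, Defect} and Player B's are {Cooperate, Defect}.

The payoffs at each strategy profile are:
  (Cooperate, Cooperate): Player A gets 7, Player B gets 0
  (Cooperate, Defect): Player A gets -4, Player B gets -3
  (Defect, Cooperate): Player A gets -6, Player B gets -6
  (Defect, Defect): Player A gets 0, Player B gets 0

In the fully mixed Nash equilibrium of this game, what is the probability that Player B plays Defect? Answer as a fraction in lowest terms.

13/17

Let q be the probability that Player B plays Cooperate. In a completely mixed equilibrium, Player A must be indifferent between Cooperate and Defect.
Player A's expected payoff from Cooperate is 7q − 4(1−q); from Defect it is −6q.
Setting these equal: 11q − 4 = −6q, so q = 4/17.
Therefore Player B plays Defect with probability 1 − 4/17 = 13/17.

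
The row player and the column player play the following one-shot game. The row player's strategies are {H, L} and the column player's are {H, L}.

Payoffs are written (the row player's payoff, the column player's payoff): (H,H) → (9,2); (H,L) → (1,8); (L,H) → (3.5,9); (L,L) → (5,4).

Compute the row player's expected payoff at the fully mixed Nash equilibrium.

83/19

First find q, the probability the column player plays H, from the row player's indifference between H and L: 9q + (1−q) = 3.5q + 5(1−q), giving q = 8/19.
Since the row player is indifferent in equilibrium, the row player's expected payoff equals the payoff from either row against (8/19, 11/19). Using H: 9(8/19) + (11/19) = 83/19.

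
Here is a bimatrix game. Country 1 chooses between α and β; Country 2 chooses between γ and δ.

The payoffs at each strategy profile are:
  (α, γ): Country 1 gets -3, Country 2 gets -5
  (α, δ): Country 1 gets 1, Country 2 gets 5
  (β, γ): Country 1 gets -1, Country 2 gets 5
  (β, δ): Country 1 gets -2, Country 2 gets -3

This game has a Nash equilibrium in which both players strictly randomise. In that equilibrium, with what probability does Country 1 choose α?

Let x be the probability that Country 1 plays α. In a completely mixed equilibrium, Country 2 must be indifferent between γ and δ.
Country 2's expected payoff from γ is −5x + 5(1−x); from δ it is 5x − 3(1−x).
Setting these equal: −10x + 5 = 8x − 3, so x = 4/9.

4/9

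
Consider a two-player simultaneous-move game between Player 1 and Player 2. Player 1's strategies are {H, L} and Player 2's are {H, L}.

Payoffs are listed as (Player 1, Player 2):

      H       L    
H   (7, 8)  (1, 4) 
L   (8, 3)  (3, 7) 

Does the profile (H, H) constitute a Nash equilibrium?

At (H, H), Player 1 earns 7; switching to L would give 8, so Player 1 would deviate.
Player 2 earns 8; switching to L would give 4, so Player 2 has no profitable deviation.
Since at least one player can profitably deviate, this is not a Nash equilibrium.

No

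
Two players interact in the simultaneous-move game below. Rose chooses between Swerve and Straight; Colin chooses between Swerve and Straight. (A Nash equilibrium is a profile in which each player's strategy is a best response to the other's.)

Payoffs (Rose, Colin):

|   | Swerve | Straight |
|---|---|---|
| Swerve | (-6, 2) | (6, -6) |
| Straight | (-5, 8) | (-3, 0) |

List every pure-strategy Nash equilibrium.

(Swerve, Swerve): Rose prefers Straight (-5 > -6) — not an equilibrium.
(Swerve, Straight): Colin prefers Swerve (2 > -6) — not an equilibrium.
(Straight, Swerve): Rose gets -5 ≥ -6 from Swerve, and Colin gets 8 ≥ 0 from Straight — Nash equilibrium.
(Straight, Straight): Rose prefers Swerve (6 > -3); Colin prefers Swerve (8 > 0) — not an equilibrium.

(Straight, Swerve)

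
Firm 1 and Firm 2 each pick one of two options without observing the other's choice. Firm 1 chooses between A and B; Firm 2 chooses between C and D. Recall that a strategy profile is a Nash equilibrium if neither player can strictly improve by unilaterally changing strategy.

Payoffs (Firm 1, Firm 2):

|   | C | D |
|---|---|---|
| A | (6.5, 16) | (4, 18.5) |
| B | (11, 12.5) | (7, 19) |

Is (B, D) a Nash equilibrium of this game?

At (B, D), Firm 1 earns 7; switching to A would give 4, so Firm 1 has no profitable deviation.
Firm 2 earns 19; switching to C would give 12.5, so Firm 2 has no profitable deviation.
Neither player can gain by a unilateral deviation, so this profile is a Nash equilibrium.

Yes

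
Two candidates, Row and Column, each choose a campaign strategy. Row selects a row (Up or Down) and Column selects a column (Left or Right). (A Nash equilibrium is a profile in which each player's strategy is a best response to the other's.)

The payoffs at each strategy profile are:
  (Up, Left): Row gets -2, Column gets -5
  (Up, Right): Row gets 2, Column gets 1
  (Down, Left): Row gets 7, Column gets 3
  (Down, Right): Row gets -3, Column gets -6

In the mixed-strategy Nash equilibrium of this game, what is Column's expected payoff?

First find x, the probability Row plays Up, from Column's indifference between Left and Right: −5x + 3(1−x) = x − 6(1−x), giving x = 3/5.
Since Column is indifferent in equilibrium, Column's expected payoff equals the payoff from either column against (3/5, 2/5). Using Left: −5(3/5) + 3(2/5) = -9/5.

-9/5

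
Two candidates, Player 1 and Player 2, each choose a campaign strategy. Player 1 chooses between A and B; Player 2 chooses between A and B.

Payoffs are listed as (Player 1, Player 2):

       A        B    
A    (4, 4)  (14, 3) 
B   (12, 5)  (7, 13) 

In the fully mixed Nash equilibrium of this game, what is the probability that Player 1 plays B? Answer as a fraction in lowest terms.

1/9

Let p be the probability that Player 1 plays A. In a completely mixed equilibrium, Player 2 must be indifferent between A and B.
Player 2's expected payoff from A is 4p + 5(1−p); from B it is 3p + 13(1−p).
Setting these equal: −p + 5 = −10p + 13, so p = 8/9.
Therefore Player 1 plays B with probability 1 − 8/9 = 1/9.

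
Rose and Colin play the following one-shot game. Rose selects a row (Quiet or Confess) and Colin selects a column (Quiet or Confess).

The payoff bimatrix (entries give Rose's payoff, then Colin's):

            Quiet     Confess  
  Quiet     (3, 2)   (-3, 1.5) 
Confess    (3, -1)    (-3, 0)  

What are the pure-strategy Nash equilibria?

(Quiet, Quiet) and (Confess, Confess)

(Quiet, Quiet): Rose gets 3 ≥ 3 from Confess, and Colin gets 2 ≥ 1.5 from Confess — Nash equilibrium.
(Quiet, Confess): Colin prefers Quiet (2 > 1.5) — not an equilibrium.
(Confess, Quiet): Colin prefers Confess (0 > -1) — not an equilibrium.
(Confess, Confess): Rose gets -3 ≥ -3 from Quiet, and Colin gets 0 ≥ -1 from Quiet — Nash equilibrium.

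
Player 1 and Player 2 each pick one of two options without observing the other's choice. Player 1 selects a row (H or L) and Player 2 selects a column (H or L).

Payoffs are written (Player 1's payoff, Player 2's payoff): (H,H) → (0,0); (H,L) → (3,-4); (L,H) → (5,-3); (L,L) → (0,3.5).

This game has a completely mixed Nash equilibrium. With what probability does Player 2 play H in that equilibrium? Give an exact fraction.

Let y be the probability that Player 2 plays H. In a completely mixed equilibrium, Player 1 must be indifferent between H and L.
Player 1's expected payoff from H is 3(1−y); from L it is 5y.
Setting these equal: −3y + 3 = 5y, so y = 3/8.

3/8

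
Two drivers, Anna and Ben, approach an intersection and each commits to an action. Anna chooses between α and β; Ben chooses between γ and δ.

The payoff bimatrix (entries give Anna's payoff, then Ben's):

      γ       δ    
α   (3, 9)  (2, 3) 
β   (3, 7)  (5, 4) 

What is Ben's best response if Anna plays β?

γ

Against β, Ben earns 7 from γ and 4 from δ.
So γ is the best response.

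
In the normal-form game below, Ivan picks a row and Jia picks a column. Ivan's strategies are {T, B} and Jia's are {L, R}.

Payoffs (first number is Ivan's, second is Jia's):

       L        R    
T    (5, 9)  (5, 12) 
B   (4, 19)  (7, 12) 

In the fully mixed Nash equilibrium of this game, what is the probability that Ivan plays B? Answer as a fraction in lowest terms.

3/10

Let x be the probability that Ivan plays T. In a completely mixed equilibrium, Jia must be indifferent between L and R.
Jia's expected payoff from L is 9x + 19(1−x); from R it is 12x + 12(1−x).
Setting these equal: −10x + 19 = 12, so x = 7/10.
Therefore Ivan plays B with probability 1 − 7/10 = 3/10.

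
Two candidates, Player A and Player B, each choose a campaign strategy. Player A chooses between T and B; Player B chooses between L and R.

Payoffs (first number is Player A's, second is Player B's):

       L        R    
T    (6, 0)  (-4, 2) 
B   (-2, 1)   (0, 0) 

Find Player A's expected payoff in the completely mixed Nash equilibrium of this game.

First find q, the probability Player B plays L, from Player A's indifference between T and B: 6q − 4(1−q) = −2q, giving q = 1/3.
Since Player A is indifferent in equilibrium, Player A's expected payoff equals the payoff from either row against (1/3, 2/3). Using T: 6(1/3) − 4(2/3) = -2/3.

-2/3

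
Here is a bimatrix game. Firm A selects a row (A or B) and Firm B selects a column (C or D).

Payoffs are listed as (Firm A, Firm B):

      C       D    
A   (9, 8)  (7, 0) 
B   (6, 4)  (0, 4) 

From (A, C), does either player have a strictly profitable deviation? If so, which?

Firm A at (A, C) earns 9; deviating to B yields 6 — not better.
Firm B earns 8; deviating to D yields 0 — not better.
Neither player can strictly improve; the profile is a Nash equilibrium.

Neither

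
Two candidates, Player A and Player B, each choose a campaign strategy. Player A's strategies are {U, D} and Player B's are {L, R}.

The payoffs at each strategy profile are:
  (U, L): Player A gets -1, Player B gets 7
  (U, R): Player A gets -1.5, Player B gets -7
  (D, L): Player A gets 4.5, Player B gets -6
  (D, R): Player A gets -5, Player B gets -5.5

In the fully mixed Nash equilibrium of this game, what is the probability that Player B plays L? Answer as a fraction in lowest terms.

7/18

Let c be the probability that Player B plays L. In a completely mixed equilibrium, Player A must be indifferent between U and D.
Player A's expected payoff from U is −c − 1.5(1−c); from D it is 4.5c − 5(1−c).
Setting these equal: 0.5c − 1.5 = 9.5c − 5, so c = 7/18.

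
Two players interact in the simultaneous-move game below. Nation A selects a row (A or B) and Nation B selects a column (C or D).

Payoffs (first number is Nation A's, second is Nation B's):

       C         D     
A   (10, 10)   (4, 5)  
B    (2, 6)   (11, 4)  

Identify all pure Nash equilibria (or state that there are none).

(A, C): Nation A gets 10 ≥ 2 from B, and Nation B gets 10 ≥ 5 from D — Nash equilibrium.
(A, D): Nation A prefers B (11 > 4); Nation B prefers C (10 > 5) — not an equilibrium.
(B, C): Nation A prefers A (10 > 2) — not an equilibrium.
(B, D): Nation B prefers C (6 > 4) — not an equilibrium.

(A, C)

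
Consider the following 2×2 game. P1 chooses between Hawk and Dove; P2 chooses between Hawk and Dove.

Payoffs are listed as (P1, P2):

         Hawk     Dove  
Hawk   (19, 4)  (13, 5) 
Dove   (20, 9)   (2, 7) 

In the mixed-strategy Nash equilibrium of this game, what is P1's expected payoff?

First find q, the probability P2 plays Hawk, from P1's indifference between Hawk and Dove: 19q + 13(1−q) = 20q + 2(1−q), giving q = 11/12.
Since P1 is indifferent in equilibrium, P1's expected payoff equals the payoff from either row against (11/12, 1/12). Using Hawk: 19(11/12) + 13(1/12) = 37/2.

37/2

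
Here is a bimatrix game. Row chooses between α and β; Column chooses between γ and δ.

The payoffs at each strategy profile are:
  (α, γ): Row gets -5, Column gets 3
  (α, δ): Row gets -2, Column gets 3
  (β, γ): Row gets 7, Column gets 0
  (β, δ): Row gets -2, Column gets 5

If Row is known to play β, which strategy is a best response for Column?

Against β, Column earns 0 from γ and 5 from δ.
So δ is the best response.

δ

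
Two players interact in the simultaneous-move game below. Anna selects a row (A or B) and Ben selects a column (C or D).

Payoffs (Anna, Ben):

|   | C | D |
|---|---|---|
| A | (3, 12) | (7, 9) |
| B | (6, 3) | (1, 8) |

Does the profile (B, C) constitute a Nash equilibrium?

At (B, C), Anna earns 6; switching to A would give 3, so Anna has no profitable deviation.
Ben earns 3; switching to D would give 8, so Ben would deviate.
Since at least one player can profitably deviate, this is not a Nash equilibrium.

No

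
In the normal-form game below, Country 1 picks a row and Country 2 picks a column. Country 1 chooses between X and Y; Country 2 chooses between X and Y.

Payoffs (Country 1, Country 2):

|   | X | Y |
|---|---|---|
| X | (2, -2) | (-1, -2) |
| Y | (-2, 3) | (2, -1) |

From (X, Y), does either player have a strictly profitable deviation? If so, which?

Country 1 at (X, Y) earns -1; deviating to Y yields 2 — a strict improvement.
Country 2 earns -2; deviating to X yields -2 — not better.
Only Country 1 has a strictly profitable deviation.

Country 1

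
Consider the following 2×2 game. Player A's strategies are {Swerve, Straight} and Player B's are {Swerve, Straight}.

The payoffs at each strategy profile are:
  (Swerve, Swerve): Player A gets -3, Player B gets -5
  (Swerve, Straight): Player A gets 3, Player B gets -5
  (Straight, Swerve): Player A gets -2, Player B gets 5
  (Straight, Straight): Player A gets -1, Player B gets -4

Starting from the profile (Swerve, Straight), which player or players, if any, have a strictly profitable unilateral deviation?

Neither

Player A at (Swerve, Straight) earns 3; deviating to Straight yields -1 — not better.
Player B earns -5; deviating to Swerve yields -5 — not better.
Neither player can strictly improve; the profile is a Nash equilibrium.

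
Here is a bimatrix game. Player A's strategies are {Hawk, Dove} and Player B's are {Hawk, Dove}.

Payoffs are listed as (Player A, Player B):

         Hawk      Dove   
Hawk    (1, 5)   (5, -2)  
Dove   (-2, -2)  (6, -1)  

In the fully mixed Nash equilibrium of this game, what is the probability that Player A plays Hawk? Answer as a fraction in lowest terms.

Let p be the probability that Player A plays Hawk. In a completely mixed equilibrium, Player B must be indifferent between Hawk and Dove.
Player B's expected payoff from Hawk is 5p − 2(1−p); from Dove it is −2p − (1−p).
Setting these equal: 7p − 2 = −p − 1, so p = 1/8.

1/8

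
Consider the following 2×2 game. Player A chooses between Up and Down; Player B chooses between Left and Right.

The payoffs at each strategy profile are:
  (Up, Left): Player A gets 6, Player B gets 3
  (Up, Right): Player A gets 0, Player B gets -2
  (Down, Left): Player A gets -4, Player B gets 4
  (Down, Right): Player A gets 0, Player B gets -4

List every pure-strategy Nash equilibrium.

(Up, Left)

(Up, Left): Player A gets 6 ≥ -4 from Down, and Player B gets 3 ≥ -2 from Right — Nash equilibrium.
(Up, Right): Player B prefers Left (3 > -2) — not an equilibrium.
(Down, Left): Player A prefers Up (6 > -4) — not an equilibrium.
(Down, Right): Player B prefers Left (4 > -4) — not an equilibrium.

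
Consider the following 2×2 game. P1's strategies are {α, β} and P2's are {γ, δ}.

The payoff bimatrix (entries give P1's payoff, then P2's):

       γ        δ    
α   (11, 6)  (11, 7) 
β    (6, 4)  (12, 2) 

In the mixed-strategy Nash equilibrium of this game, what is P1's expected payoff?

First find y, the probability P2 plays γ, from P1's indifference between α and β: 11y + 11(1−y) = 6y + 12(1−y), giving y = 1/6.
Since P1 is indifferent in equilibrium, P1's expected payoff equals the payoff from either row against (1/6, 5/6). Using α: 11(1/6) + 11(5/6) = 11.

11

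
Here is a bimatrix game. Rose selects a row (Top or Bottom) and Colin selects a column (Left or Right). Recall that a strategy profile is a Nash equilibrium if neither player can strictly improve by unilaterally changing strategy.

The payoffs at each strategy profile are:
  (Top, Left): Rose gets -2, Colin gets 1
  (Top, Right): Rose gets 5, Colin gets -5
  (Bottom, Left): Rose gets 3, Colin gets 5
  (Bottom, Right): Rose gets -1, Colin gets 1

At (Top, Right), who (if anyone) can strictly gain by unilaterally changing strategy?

Rose at (Top, Right) earns 5; deviating to Bottom yields -1 — not better.
Colin earns -5; deviating to Left yields 1 — a strict improvement.
Only Colin has a strictly profitable deviation.

Colin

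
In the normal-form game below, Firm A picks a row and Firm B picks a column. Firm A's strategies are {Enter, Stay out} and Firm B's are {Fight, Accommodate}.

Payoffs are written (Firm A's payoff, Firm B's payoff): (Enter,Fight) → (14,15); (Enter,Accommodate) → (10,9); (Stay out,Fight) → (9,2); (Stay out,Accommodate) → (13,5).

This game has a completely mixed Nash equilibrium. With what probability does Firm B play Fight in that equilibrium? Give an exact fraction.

3/8

Let y be the probability that Firm B plays Fight. In a completely mixed equilibrium, Firm A must be indifferent between Enter and Stay out.
Firm A's expected payoff from Enter is 14y + 10(1−y); from Stay out it is 9y + 13(1−y).
Setting these equal: 4y + 10 = −4y + 13, so y = 3/8.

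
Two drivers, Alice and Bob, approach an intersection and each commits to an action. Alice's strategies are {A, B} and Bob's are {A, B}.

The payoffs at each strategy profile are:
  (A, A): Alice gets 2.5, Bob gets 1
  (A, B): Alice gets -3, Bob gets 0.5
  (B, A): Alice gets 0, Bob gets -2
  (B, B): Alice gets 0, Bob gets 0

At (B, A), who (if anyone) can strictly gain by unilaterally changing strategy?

Both

Alice at (B, A) earns 0; deviating to A yields 2.5 — a strict improvement.
Bob earns -2; deviating to B yields 0 — a strict improvement.
Both Alice and Bob have strictly profitable deviations.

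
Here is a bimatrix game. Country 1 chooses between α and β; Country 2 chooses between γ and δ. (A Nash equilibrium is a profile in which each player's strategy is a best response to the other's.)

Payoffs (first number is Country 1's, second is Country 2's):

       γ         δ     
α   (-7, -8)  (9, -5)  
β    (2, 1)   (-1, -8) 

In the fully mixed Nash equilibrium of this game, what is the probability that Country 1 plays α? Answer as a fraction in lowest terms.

Let r be the probability that Country 1 plays α. In a completely mixed equilibrium, Country 2 must be indifferent between γ and δ.
Country 2's expected payoff from γ is −8r + (1−r); from δ it is −5r − 8(1−r).
Setting these equal: −9r + 1 = 3r − 8, so r = 3/4.

3/4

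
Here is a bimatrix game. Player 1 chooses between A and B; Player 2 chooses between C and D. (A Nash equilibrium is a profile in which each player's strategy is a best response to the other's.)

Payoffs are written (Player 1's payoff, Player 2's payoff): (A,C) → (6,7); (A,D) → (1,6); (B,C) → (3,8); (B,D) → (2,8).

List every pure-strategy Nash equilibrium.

(A, C): Player 1 gets 6 ≥ 3 from B, and Player 2 gets 7 ≥ 6 from D — Nash equilibrium.
(A, D): Player 1 prefers B (2 > 1); Player 2 prefers C (7 > 6) — not an equilibrium.
(B, C): Player 1 prefers A (6 > 3) — not an equilibrium.
(B, D): Player 1 gets 2 ≥ 1 from A, and Player 2 gets 8 ≥ 8 from C — Nash equilibrium.

(A, C) and (B, D)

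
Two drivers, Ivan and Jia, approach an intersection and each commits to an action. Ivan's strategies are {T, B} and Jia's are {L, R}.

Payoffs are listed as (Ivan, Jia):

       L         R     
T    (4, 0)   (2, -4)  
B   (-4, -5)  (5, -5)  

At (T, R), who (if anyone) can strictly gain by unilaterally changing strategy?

Ivan at (T, R) earns 2; deviating to B yields 5 — a strict improvement.
Jia earns -4; deviating to L yields 0 — a strict improvement.
Both Ivan and Jia have strictly profitable deviations.

Both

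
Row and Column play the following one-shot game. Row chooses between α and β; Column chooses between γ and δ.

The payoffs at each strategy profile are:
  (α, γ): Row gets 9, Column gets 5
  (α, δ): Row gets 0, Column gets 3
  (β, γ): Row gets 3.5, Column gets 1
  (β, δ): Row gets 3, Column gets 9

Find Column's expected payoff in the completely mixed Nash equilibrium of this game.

21/5

First find p, the probability Row plays α, from Column's indifference between γ and δ: 5p + (1−p) = 3p + 9(1−p), giving p = 4/5.
Since Column is indifferent in equilibrium, Column's expected payoff equals the payoff from either column against (4/5, 1/5). Using γ: 5(4/5) + (1/5) = 21/5.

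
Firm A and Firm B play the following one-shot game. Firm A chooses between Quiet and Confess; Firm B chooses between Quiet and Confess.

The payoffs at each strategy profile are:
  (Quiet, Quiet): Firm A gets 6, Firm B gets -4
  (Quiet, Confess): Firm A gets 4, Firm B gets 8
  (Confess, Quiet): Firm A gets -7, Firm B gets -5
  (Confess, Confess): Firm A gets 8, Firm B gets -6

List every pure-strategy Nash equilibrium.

none

(Quiet, Quiet): Firm B prefers Confess (8 > -4) — not an equilibrium.
(Quiet, Confess): Firm A prefers Confess (8 > 4) — not an equilibrium.
(Confess, Quiet): Firm A prefers Quiet (6 > -7) — not an equilibrium.
(Confess, Confess): Firm B prefers Quiet (-5 > -6) — not an equilibrium.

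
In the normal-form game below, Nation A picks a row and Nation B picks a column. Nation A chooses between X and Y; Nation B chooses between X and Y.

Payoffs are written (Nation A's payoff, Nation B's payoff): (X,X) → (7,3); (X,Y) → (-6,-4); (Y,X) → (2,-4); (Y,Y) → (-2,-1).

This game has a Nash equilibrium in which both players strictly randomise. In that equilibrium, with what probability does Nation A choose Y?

Let r be the probability that Nation A plays X. In a completely mixed equilibrium, Nation B must be indifferent between X and Y.
Nation B's expected payoff from X is 3r − 4(1−r); from Y it is −4r − (1−r).
Setting these equal: 7r − 4 = −3r − 1, so r = 3/10.
Therefore Nation A plays Y with probability 1 − 3/10 = 7/10.

7/10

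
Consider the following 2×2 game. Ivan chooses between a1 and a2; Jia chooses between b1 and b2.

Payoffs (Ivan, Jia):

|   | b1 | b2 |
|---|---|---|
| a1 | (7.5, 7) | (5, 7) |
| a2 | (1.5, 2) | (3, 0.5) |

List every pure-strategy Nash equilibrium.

(a1, b1): Ivan gets 7.5 ≥ 1.5 from a2, and Jia gets 7 ≥ 7 from b2 — Nash equilibrium.
(a1, b2): Ivan gets 5 ≥ 3 from a2, and Jia gets 7 ≥ 7 from b1 — Nash equilibrium.
(a2, b1): Ivan prefers a1 (7.5 > 1.5) — not an equilibrium.
(a2, b2): Ivan prefers a1 (5 > 3); Jia prefers b1 (2 > 0.5) — not an equilibrium.

(a1, b1) and (a1, b2)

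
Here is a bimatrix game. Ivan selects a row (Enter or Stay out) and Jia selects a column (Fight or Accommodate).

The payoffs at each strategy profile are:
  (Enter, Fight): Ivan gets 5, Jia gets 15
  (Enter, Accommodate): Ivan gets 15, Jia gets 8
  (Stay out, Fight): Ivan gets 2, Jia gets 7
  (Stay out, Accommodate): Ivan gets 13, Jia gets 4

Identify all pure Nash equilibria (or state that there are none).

(Enter, Fight)

(Enter, Fight): Ivan gets 5 ≥ 2 from Stay out, and Jia gets 15 ≥ 8 from Accommodate — Nash equilibrium.
(Enter, Accommodate): Jia prefers Fight (15 > 8) — not an equilibrium.
(Stay out, Fight): Ivan prefers Enter (5 > 2) — not an equilibrium.
(Stay out, Accommodate): Ivan prefers Enter (15 > 13); Jia prefers Fight (7 > 4) — not an equilibrium.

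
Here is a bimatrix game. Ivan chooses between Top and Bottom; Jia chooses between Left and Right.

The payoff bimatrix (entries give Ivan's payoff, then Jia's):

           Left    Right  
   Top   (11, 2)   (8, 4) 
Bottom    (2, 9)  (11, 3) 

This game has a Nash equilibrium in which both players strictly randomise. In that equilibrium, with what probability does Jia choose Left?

1/4

Let q be the probability that Jia plays Left. In a completely mixed equilibrium, Ivan must be indifferent between Top and Bottom.
Ivan's expected payoff from Top is 11q + 8(1−q); from Bottom it is 2q + 11(1−q).
Setting these equal: 3q + 8 = −9q + 11, so q = 1/4.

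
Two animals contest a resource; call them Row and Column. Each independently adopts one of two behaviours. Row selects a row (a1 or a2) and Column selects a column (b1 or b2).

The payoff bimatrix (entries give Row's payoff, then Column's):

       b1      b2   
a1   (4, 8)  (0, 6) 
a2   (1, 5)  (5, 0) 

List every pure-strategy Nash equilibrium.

(a1, b1)

(a1, b1): Row gets 4 ≥ 1 from a2, and Column gets 8 ≥ 6 from b2 — Nash equilibrium.
(a1, b2): Row prefers a2 (5 > 0); Column prefers b1 (8 > 6) — not an equilibrium.
(a2, b1): Row prefers a1 (4 > 1) — not an equilibrium.
(a2, b2): Column prefers b1 (5 > 0) — not an equilibrium.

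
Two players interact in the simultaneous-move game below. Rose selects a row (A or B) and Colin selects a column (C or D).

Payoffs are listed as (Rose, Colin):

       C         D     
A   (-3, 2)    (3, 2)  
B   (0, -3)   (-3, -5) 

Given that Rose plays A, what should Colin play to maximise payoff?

either — both C and D are best responses

Against A, Colin earns 2 from C and 2 from D.
So either strategy is a best response.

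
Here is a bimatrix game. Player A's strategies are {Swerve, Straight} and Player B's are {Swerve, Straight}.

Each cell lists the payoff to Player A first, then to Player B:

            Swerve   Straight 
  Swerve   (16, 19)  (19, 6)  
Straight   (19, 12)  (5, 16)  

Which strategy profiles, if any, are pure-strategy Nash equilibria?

none

(Swerve, Swerve): Player A prefers Straight (19 > 16) — not an equilibrium.
(Swerve, Straight): Player B prefers Swerve (19 > 6) — not an equilibrium.
(Straight, Swerve): Player B prefers Straight (16 > 12) — not an equilibrium.
(Straight, Straight): Player A prefers Swerve (19 > 5) — not an equilibrium.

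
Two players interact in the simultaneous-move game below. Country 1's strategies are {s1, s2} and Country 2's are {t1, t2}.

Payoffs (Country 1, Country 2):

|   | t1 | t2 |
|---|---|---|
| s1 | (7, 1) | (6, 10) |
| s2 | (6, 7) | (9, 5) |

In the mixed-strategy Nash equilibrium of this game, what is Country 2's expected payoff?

First find x, the probability Country 1 plays s1, from Country 2's indifference between t1 and t2: x + 7(1−x) = 10x + 5(1−x), giving x = 2/11.
Since Country 2 is indifferent in equilibrium, Country 2's expected payoff equals the payoff from either column against (2/11, 9/11). Using t1: (2/11) + 7(9/11) = 65/11.

65/11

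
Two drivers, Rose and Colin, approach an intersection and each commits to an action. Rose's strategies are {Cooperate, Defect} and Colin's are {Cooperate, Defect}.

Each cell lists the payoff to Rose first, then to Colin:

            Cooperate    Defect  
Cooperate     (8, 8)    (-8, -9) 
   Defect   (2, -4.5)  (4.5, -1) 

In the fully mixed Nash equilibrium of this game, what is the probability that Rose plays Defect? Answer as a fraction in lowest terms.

34/41

Let r be the probability that Rose plays Cooperate. In a completely mixed equilibrium, Colin must be indifferent between Cooperate and Defect.
Colin's expected payoff from Cooperate is 8r − 4.5(1−r); from Defect it is −9r − (1−r).
Setting these equal: 12.5r − 4.5 = −8r − 1, so r = 7/41.
Therefore Rose plays Defect with probability 1 − 7/41 = 34/41.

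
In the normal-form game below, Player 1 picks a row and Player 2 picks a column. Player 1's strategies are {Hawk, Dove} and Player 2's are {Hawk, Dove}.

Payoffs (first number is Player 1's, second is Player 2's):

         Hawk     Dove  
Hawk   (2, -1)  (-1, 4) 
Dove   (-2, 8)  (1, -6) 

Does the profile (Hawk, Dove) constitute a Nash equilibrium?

At (Hawk, Dove), Player 1 earns -1; switching to Dove would give 1, so Player 1 would deviate.
Player 2 earns 4; switching to Hawk would give -1, so Player 2 has no profitable deviation.
Since at least one player can profitably deviate, this is not a Nash equilibrium.

No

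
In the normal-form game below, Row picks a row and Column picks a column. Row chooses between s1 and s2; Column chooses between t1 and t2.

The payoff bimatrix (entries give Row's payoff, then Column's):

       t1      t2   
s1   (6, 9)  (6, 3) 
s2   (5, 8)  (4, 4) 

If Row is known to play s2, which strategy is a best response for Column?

t1

Against s2, Column earns 8 from t1 and 4 from t2.
So t1 is the best response.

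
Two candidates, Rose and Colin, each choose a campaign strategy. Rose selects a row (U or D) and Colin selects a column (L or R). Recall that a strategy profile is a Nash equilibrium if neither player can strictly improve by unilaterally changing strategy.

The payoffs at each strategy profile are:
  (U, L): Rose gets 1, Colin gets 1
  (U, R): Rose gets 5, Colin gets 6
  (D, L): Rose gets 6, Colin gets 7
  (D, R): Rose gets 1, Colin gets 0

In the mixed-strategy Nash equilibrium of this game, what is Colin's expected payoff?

7/2

First find p, the probability Rose plays U, from Colin's indifference between L and R: p + 7(1−p) = 6p, giving p = 7/12.
Since Colin is indifferent in equilibrium, Colin's expected payoff equals the payoff from either column against (7/12, 5/12). Using L: (7/12) + 7(5/12) = 7/2.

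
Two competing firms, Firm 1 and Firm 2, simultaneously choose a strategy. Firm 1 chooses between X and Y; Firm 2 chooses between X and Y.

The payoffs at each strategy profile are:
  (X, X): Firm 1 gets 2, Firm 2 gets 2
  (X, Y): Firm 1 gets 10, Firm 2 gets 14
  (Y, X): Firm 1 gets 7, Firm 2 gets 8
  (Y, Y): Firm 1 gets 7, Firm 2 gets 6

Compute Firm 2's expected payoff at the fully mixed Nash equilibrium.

50/7

First find p, the probability Firm 1 plays X, from Firm 2's indifference between X and Y: 2p + 8(1−p) = 14p + 6(1−p), giving p = 1/7.
Since Firm 2 is indifferent in equilibrium, Firm 2's expected payoff equals the payoff from either column against (1/7, 6/7). Using X: 2(1/7) + 8(6/7) = 50/7.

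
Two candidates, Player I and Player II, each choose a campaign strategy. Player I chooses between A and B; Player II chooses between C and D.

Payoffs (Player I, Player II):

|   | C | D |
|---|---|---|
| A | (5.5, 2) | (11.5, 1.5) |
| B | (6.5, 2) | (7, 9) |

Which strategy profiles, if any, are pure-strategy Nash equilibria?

none

(A, C): Player I prefers B (6.5 > 5.5) — not an equilibrium.
(A, D): Player II prefers C (2 > 1.5) — not an equilibrium.
(B, C): Player II prefers D (9 > 2) — not an equilibrium.
(B, D): Player I prefers A (11.5 > 7) — not an equilibrium.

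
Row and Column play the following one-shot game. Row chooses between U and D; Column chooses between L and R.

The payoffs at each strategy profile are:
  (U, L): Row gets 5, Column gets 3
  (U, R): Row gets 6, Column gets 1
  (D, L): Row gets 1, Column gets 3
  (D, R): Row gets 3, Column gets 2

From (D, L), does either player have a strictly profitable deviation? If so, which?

Row

Row at (D, L) earns 1; deviating to U yields 5 — a strict improvement.
Column earns 3; deviating to R yields 2 — not better.
Only Row has a strictly profitable deviation.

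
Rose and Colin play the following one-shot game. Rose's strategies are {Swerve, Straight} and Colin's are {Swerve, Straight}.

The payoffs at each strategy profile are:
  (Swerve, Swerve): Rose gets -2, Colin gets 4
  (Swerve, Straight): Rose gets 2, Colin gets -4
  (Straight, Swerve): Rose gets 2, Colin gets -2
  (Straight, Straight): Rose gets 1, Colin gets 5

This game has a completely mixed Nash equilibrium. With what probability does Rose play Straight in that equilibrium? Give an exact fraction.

Let x be the probability that Rose plays Swerve. In a completely mixed equilibrium, Colin must be indifferent between Swerve and Straight.
Colin's expected payoff from Swerve is 4x − 2(1−x); from Straight it is −4x + 5(1−x).
Setting these equal: 6x − 2 = −9x + 5, so x = 7/15.
Therefore Rose plays Straight with probability 1 − 7/15 = 8/15.

8/15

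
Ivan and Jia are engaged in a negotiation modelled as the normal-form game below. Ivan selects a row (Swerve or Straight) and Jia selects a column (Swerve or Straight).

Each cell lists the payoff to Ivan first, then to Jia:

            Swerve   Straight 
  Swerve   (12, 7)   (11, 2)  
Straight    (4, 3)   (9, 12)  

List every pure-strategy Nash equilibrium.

(Swerve, Swerve): Ivan gets 12 ≥ 4 from Straight, and Jia gets 7 ≥ 2 from Straight — Nash equilibrium.
(Swerve, Straight): Jia prefers Swerve (7 > 2) — not an equilibrium.
(Straight, Swerve): Ivan prefers Swerve (12 > 4); Jia prefers Straight (12 > 3) — not an equilibrium.
(Straight, Straight): Ivan prefers Swerve (11 > 9) — not an equilibrium.

(Swerve, Swerve)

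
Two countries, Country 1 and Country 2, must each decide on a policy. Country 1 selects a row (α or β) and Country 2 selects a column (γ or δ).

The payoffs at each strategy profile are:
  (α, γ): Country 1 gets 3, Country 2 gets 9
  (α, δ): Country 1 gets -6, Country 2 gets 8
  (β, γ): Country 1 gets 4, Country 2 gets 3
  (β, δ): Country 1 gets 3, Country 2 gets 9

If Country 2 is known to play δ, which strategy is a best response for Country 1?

Against δ, Country 1 earns -6 from α and 3 from β.
So β is the best response.

β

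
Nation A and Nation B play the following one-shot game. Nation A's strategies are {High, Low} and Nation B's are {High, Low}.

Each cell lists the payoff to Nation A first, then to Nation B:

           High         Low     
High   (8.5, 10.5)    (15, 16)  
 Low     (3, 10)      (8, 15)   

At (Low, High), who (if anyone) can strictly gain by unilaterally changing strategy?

Nation A at (Low, High) earns 3; deviating to High yields 8.5 — a strict improvement.
Nation B earns 10; deviating to Low yields 15 — a strict improvement.
Both Nation A and Nation B have strictly profitable deviations.

Both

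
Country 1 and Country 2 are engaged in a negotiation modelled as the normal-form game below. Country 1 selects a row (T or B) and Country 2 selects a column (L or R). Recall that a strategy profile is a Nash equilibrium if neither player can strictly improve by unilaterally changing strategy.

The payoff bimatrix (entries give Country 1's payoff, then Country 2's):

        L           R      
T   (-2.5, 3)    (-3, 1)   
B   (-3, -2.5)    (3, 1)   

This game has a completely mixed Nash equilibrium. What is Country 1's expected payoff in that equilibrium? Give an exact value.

First find y, the probability Country 2 plays L, from Country 1's indifference between T and B: −2.5y − 3(1−y) = −3y + 3(1−y), giving y = 12/13.
Since Country 1 is indifferent in equilibrium, Country 1's expected payoff equals the payoff from either row against (12/13, 1/13). Using T: −2.5(12/13) − 3(1/13) = -33/13.

-33/13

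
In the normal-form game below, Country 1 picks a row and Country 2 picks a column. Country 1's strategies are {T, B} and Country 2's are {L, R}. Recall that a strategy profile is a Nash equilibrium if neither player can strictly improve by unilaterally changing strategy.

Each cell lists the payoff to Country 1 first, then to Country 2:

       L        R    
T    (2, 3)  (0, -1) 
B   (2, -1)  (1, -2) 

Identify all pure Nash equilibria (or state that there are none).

(T, L) and (B, L)

(T, L): Country 1 gets 2 ≥ 2 from B, and Country 2 gets 3 ≥ -1 from R — Nash equilibrium.
(T, R): Country 1 prefers B (1 > 0); Country 2 prefers L (3 > -1) — not an equilibrium.
(B, L): Country 1 gets 2 ≥ 2 from T, and Country 2 gets -1 ≥ -2 from R — Nash equilibrium.
(B, R): Country 2 prefers L (-1 > -2) — not an equilibrium.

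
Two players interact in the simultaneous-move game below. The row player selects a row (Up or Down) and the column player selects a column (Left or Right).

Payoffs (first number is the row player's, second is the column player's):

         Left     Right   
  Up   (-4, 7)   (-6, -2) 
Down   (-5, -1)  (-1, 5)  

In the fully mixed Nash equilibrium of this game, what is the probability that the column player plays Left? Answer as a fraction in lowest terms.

5/6

Let c be the probability that the column player plays Left. In a completely mixed equilibrium, the row player must be indifferent between Up and Down.
The row player's expected payoff from Up is −4c − 6(1−c); from Down it is −5c − (1−c).
Setting these equal: 2c − 6 = −4c − 1, so c = 5/6.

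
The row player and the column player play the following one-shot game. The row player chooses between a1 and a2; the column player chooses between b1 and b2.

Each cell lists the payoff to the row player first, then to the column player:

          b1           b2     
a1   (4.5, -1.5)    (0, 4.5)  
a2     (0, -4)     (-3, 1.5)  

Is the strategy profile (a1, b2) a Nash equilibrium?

Yes

At (a1, b2), the row player earns 0; switching to a2 would give -3, so the row player has no profitable deviation.
The column player earns 4.5; switching to b1 would give -1.5, so the column player has no profitable deviation.
Neither player can gain by a unilateral deviation, so this profile is a Nash equilibrium.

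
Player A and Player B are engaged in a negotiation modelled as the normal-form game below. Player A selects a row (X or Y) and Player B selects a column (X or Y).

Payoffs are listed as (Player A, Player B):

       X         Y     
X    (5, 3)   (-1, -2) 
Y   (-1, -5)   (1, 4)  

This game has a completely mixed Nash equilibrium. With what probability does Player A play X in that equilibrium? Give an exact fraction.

Let p be the probability that Player A plays X. In a completely mixed equilibrium, Player B must be indifferent between X and Y.
Player B's expected payoff from X is 3p − 5(1−p); from Y it is −2p + 4(1−p).
Setting these equal: 8p − 5 = −6p + 4, so p = 9/14.

9/14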